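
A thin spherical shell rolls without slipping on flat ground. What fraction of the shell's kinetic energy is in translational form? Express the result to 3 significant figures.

fraction ≈ 0.600

Here I = (2/3)MR², so the shape factor k = I/(MR²) = 2/3.
With ω = v/R, KE_trans = ½Mv² and KE_rot = ½Iω² = ½kMv², so KE_total = ½(1+k)Mv².
The translational fraction is therefore 1/(1+k) = 1/1.667 ≈ 0.600.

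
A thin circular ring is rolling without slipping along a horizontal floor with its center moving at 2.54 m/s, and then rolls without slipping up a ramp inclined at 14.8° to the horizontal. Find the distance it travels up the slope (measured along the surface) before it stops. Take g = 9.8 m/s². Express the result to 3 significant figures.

The moment of inertia is MR², giving k ≡ I/(MR²) = 1.
Rolling without slipping gives ω = v/R, so the total kinetic energy is ½Mv² + ½Iω² = ½(1+k)Mv² = Mv².
Setting this equal to Mgh gives the vertical rise h = (1+k)v₀²/(2g) = 2×2.54²/(2×9.8) = 0.6583 m.
The distance along the slope is d = h/sinθ = 0.6583/sin14.8° ≈ 2.58 m.

d ≈ 2.58 m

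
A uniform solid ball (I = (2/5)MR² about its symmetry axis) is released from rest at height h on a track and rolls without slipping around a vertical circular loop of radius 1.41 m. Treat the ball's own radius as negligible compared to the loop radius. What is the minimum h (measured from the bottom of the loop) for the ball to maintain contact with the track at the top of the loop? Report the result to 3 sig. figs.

For this body I = (2/5)MR², i.e. k = I/(MR²) = 0.4.
At the top, contact is just lost when gravity alone supplies the centripetal force: Mg = Mv_top²/r, i.e. v_top² = gr.
With ω = v/R, the kinetic energy at speed v is ½(1+k)Mv² = (7/10)Mv².
Energy conservation from release (height h) to the top (height 2r): Mgh = Mg(2r) + (7/10)M·gr.
Thus h_min = 2r + (1+k)r/2 = r(2 + 1.4/2) = 1.41 × 2.7 ≈ 3.81 m.

h_min ≈ 3.81 m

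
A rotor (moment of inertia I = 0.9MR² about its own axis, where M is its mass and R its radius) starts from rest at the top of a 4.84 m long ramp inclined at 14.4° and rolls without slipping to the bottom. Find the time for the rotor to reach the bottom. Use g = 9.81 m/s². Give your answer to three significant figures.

For this body I = 0.9MR², i.e. k = I/(MR²) = 0.9.
Newton's second law down the slope: Mg sinθ − f = Ma. The torque equation fR = Iα (with α = a/R) gives f = kMa.
Hence a = g sinθ/(1+k) = 9.81×sin14.4°/1.9 = 1.284 m/s².
With constant a from rest, t = √(2L/a) = √(2·4.84/1.284) ≈ 2.75 s.

t ≈ 2.75 s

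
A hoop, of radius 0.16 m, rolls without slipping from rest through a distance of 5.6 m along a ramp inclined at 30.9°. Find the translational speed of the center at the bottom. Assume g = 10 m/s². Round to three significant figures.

Here I = MR², so the shape factor k = I/(MR²) = 1.
Pure rolling means v = ωR; then KE = ½Mv² + ½I(v/R)² = ½(1+k)Mv² = Mv².
The vertical drop is h = L sinθ = 5.6 × sin30.9° = 2.876 m.
Energy conservation: Mgh = Mv², so v = √(2gh/(1+k)) = √(2 × 10 × 2.876 / 2) ≈ 5.36 m/s.

v ≈ 5.36 m/s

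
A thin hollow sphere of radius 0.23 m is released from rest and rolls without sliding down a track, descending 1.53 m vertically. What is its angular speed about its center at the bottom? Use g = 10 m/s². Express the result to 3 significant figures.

ω ≈ 18.6 rad/s

Here I = (2/3)MR², so the shape factor k = I/(MR²) = 2/3.
Rolling without slipping gives ω = v/R, so the total kinetic energy is ½Mv² + ½Iω² = ½(1+k)Mv² = (5/6)Mv².
Energy conservation Mgh = ½(1+k)Mv² gives v = √(2gh/(1+k)) = √(2 × 10 × 1.53 / 1.667) = 4.285 m/s.
The angular speed follows from ω = v/R = 4.285/0.23 ≈ 18.6 rad/s.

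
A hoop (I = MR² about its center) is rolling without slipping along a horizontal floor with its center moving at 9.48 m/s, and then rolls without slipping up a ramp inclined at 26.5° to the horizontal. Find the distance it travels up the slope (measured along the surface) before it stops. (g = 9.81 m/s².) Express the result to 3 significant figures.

d ≈ 20.5 m

Here I = MR², so the shape factor k = I/(MR²) = 1.
Pure rolling means v = ωR; then KE = ½Mv² + ½I(v/R)² = ½(1+k)Mv² = Mv².
Setting this equal to Mgh gives the vertical rise h = (1+k)v₀²/(2g) = 2×9.48²/(2×9.81) = 9.161 m.
Along the incline, d = h/sinθ = 9.161/sin26.5° ≈ 20.5 m.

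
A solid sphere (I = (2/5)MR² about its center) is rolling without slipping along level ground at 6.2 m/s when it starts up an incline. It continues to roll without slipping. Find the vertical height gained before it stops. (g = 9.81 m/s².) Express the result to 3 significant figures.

h ≈ 2.74 m

Here I = (2/5)MR², so the shape factor k = I/(MR²) = 0.4.
Since it rolls without slipping, ω = v/R and KE = ½Mv² + ½Iω² = ½(1+k)Mv² = (7/10)Mv².
All of this converts to potential energy at the highest point: (7/10)Mv₀² = Mgh.
Thus h = (1+k)v₀²/(2g) = 1.4 × 6.2² / (2 × 9.81) ≈ 2.74 m.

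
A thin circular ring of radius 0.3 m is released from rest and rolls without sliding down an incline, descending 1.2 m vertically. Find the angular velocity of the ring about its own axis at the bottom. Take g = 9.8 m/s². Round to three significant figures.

ω ≈ 11.4 rad/s

Here I = MR², so the shape factor k = I/(MR²) = 1.
The rolling condition ω = v/R makes the rotational term ½I(v/R)² = ½kMv², so KE_total = ½(1+k)Mv² = Mv².
Energy conservation Mgh = ½(1+k)Mv² gives v = √(2gh/(1+k)) = √(2 × 9.8 × 1.2 / 2) = 3.429 m/s.
The angular speed follows from ω = v/R = 3.429/0.3 ≈ 11.4 rad/s.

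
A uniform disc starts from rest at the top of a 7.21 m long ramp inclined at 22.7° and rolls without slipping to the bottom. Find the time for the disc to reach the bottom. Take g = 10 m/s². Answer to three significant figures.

t ≈ 2.37 s

With I = (1/2)MR², the ratio k = I/(MR²) is 0.5.
Along the incline Mg sinθ − f = Ma, and torque about the center fR = Iα = kMR²(a/R) gives f = kMa.
Hence a = g sinθ/(1+k) = 10×sin22.7°/1.5 = 2.573 m/s².
With constant a from rest, t = √(2L/a) = √(2·7.21/2.573) ≈ 2.37 s.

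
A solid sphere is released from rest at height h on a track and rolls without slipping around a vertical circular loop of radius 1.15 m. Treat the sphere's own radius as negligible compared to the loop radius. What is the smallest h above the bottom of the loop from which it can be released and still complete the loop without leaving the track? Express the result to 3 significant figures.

h_min ≈ 3.11 m

For this body I = (2/5)MR², i.e. k = I/(MR²) = 0.4.
At the top, contact is just lost when gravity alone supplies the centripetal force: Mg = Mv_top²/r, i.e. v_top² = gr.
With ω = v/R, the kinetic energy at speed v is ½(1+k)Mv² = (7/10)Mv².
Energy conservation from release (height h) to the top (height 2r): Mgh = Mg(2r) + (7/10)M·gr.
Thus h_min = 2r + (1+k)r/2 = r(2 + 1.4/2) = 1.15 × 2.7 ≈ 3.11 m.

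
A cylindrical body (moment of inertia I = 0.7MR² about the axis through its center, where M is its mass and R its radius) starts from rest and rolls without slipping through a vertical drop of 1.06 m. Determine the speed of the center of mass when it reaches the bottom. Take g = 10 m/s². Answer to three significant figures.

The moment of inertia is 0.7MR², giving k ≡ I/(MR²) = 0.7.
Pure rolling means v = ωR; then KE = ½Mv² + ½I(v/R)² = ½(1+k)Mv² = (17/20)Mv².
Energy conservation: Mgh = (17/20)Mv², so v = √(2gh/(1+k)) = √(2 × 10 × 1.06 / 1.7) ≈ 3.53 m/s.

v ≈ 3.53 m/s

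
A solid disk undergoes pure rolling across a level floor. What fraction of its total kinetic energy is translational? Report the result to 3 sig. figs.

For this body I = (1/2)MR², i.e. k = I/(MR²) = 0.5.
With ω = v/R, KE_trans = ½Mv² and KE_rot = ½Iω² = ½kMv², so KE_total = ½(1+k)Mv².
The translational fraction is therefore 1/(1+k) = 1/1.5 ≈ 0.667.

fraction ≈ 0.667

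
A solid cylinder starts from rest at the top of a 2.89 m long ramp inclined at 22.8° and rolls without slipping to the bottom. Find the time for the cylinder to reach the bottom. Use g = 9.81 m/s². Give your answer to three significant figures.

t ≈ 1.51 s

Here I = (1/2)MR², so the shape factor k = I/(MR²) = 0.5.
Translational: Mg sinθ − f = Ma. Rotational about the CM: fR = Iα = kMRa, so f = kMa.
Hence a = g sinθ/(1+k) = 9.81×sin22.8°/1.5 = 2.534 m/s².
Starting from rest, L = ½at², so t = √(2L/a) = √(2×2.89/2.534) ≈ 1.51 s.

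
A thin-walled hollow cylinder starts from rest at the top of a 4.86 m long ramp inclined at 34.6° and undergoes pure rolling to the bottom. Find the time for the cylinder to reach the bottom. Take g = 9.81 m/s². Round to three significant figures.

With I = MR², the ratio k = I/(MR²) is 1.
Along the incline Mg sinθ − f = Ma, and torque about the center fR = Iα = kMR²(a/R) gives f = kMa.
Hence a = g sinθ/(1+k) = 9.81×sin34.6°/2 = 2.785 m/s².
Starting from rest, L = ½at², so t = √(2L/a) = √(2×4.86/2.785) ≈ 1.87 s.

t ≈ 1.87 s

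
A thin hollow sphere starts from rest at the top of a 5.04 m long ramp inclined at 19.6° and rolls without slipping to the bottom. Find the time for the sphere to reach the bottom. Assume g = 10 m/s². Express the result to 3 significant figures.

For this body I = (2/3)MR², i.e. k = I/(MR²) = 2/3.
Along the incline Mg sinθ − f = Ma, and torque about the center fR = Iα = kMR²(a/R) gives f = kMa.
Hence a = g sinθ/(1+k) = 10×sin19.6°/1.667 = 2.013 m/s².
Starting from rest, L = ½at², so t = √(2L/a) = √(2×5.04/2.013) ≈ 2.24 s.

t ≈ 2.24 s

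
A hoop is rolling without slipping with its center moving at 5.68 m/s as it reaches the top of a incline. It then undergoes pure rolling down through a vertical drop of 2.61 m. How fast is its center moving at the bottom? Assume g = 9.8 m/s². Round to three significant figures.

v ≈ 7.61 m/s

For this body I = MR², i.e. k = I/(MR²) = 1.
Pure rolling means v = ωR; then KE = ½Mv² + ½I(v/R)² = ½(1+k)Mv² = Mv².
Energy conservation: Mv₀² + Mgh = Mv², so v² = v₀² + 2gh/(1+k).
v = √(5.68² + 2×9.8×2.61/2) = √57.84 ≈ 7.61 m/s.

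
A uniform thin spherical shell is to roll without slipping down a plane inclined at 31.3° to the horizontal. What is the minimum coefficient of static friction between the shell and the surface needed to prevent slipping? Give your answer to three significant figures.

Here I = (2/3)MR², so the shape factor k = I/(MR²) = 2/3.
Newton's second law down the slope: Mg sinθ − f = Ma. The torque equation fR = Iα (with α = a/R) gives f = kMa.
These give a = g sinθ/(1+k) and the required friction f = kMg sinθ/(1+k).
The normal force is N = Mg cosθ, so μ_min = f/N = k tanθ/(1+k).
μ_min = (2/3) × tan31.3° / 1.667 ≈ 0.243.

μ_min ≈ 0.243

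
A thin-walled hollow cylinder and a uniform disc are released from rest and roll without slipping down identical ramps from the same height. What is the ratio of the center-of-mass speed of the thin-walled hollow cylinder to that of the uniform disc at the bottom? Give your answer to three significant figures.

v_ratio ≈ 0.866

Each satisfies Mgh = ½(1+k)Mv² with k = I/(MR²), so v ∝ 1/√(1+k).
For the thin-walled hollow cylinder k = 1; for the uniform disc k = 0.5.
v₁/v₂ = √((1+k₂)/(1+k₁)) = √(1.5/2) ≈ 0.866.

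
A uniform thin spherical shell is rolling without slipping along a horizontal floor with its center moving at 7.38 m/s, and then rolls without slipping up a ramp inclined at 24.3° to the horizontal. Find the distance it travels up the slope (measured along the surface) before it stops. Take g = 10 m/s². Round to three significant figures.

d ≈ 11.0 m

For this body I = (2/3)MR², i.e. k = I/(MR²) = 2/3.
Pure rolling means v = ωR; then KE = ½Mv² + ½I(v/R)² = ½(1+k)Mv² = (5/6)Mv².
Setting this equal to Mgh gives the vertical rise h = (1+k)v₀²/(2g) = 1.667×7.38²/(2×10) = 4.539 m.
Along the incline, d = h/sinθ = 4.539/sin24.3° ≈ 11.0 m.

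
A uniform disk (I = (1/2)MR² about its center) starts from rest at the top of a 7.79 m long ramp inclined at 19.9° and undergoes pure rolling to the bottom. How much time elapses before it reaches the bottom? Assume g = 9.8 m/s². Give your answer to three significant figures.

t ≈ 2.65 s

With I = (1/2)MR², the ratio k = I/(MR²) is 0.5.
Along the incline Mg sinθ − f = Ma, and torque about the center fR = Iα = kMR²(a/R) gives f = kMa.
Hence a = g sinθ/(1+k) = 9.8×sin19.9°/1.5 = 2.224 m/s².
With constant a from rest, t = √(2L/a) = √(2·7.79/2.224) ≈ 2.65 s.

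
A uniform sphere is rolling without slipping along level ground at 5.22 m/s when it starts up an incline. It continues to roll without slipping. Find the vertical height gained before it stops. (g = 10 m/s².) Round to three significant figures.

Here I = (2/5)MR², so the shape factor k = I/(MR²) = 0.4.
Pure rolling means v = ωR; then KE = ½Mv² + ½I(v/R)² = ½(1+k)Mv² = (7/10)Mv².
At the top the kinetic energy is zero, so (7/10)Mv₀² = Mgh.
Thus h = (1+k)v₀²/(2g) = 1.4 × 5.22² / (2 × 10) ≈ 1.91 m.

h ≈ 1.91 m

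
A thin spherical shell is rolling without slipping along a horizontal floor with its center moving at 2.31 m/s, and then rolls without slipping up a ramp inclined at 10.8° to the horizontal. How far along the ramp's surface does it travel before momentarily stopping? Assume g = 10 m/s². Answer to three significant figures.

With I = (2/3)MR², the ratio k = I/(MR²) is 2/3.
Pure rolling means v = ωR; then KE = ½Mv² + ½I(v/R)² = ½(1+k)Mv² = (5/6)Mv².
Setting this equal to Mgh gives the vertical rise h = (1+k)v₀²/(2g) = 1.667×2.31²/(2×10) = 0.4447 m.
The distance along the slope is d = h/sinθ = 0.4447/sin10.8° ≈ 2.37 m.

d ≈ 2.37 m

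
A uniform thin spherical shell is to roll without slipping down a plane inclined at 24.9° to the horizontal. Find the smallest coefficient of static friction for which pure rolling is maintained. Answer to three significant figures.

μ_min ≈ 0.186

Here I = (2/3)MR², so the shape factor k = I/(MR²) = 2/3.
Along the incline Mg sinθ − f = Ma, and torque about the center fR = Iα = kMR²(a/R) gives f = kMa.
These give a = g sinθ/(1+k) and the required friction f = kMg sinθ/(1+k).
With N = Mg cosθ, the no-slip condition f ≤ μN gives μ_min = f/N = k tanθ/(1+k).
μ_min = (2/3) × tan24.9° / 1.667 ≈ 0.186.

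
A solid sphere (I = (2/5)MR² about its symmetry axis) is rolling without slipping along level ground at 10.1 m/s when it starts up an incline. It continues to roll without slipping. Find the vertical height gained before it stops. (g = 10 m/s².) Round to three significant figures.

Here I = (2/5)MR², so the shape factor k = I/(MR²) = 0.4.
The rolling condition ω = v/R makes the rotational term ½I(v/R)² = ½kMv², so KE_total = ½(1+k)Mv² = (7/10)Mv².
At the top the kinetic energy is zero, so (7/10)Mv₀² = Mgh.
Thus h = (1+k)v₀²/(2g) = 1.4 × 10.1² / (2 × 10) ≈ 7.14 m.

h ≈ 7.14 m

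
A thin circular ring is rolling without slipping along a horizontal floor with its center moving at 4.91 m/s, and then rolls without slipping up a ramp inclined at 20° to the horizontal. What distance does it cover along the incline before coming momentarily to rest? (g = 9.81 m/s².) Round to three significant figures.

d ≈ 7.19 m

Here I = MR², so the shape factor k = I/(MR²) = 1.
Rolling without slipping gives ω = v/R, so the total kinetic energy is ½Mv² + ½Iω² = ½(1+k)Mv² = Mv².
Setting this equal to Mgh gives the vertical rise h = (1+k)v₀²/(2g) = 2×4.91²/(2×9.81) = 2.458 m.
The distance along the slope is d = h/sinθ = 2.458/sin20° ≈ 7.19 m.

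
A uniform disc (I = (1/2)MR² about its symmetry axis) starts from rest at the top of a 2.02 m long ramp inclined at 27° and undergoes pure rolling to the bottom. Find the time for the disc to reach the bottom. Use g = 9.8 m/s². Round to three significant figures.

t ≈ 1.17 s

With I = (1/2)MR², the ratio k = I/(MR²) is 0.5.
Newton's second law down the slope: Mg sinθ − f = Ma. The torque equation fR = Iα (with α = a/R) gives f = kMa.
Hence a = g sinθ/(1+k) = 9.8×sin27°/1.5 = 2.966 m/s².
Starting from rest, L = ½at², so t = √(2L/a) = √(2×2.02/2.966) ≈ 1.17 s.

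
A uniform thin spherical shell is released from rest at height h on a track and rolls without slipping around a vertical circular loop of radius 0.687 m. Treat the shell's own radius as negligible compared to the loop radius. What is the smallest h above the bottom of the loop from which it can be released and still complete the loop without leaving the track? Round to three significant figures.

h_min ≈ 1.95 m

Here I = (2/3)MR², so the shape factor k = I/(MR²) = 2/3.
At the top of the loop, the minimum-contact condition is Mg = Mv_top²/r, so v_top² = gr.
With ω = v/R, the kinetic energy at speed v is ½(1+k)Mv² = (5/6)Mv².
Energy conservation from release (height h) to the top (height 2r): Mgh = Mg(2r) + (5/6)M·gr.
Thus h_min = 2r + (1+k)r/2 = r(2 + 1.667/2) = 0.687 × 2.833 ≈ 1.95 m.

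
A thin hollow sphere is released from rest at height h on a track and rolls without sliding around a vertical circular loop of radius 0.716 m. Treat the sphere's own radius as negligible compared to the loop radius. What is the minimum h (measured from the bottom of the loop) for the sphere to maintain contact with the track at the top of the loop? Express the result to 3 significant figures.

h_min ≈ 2.03 m

With I = (2/3)MR², the ratio k = I/(MR²) is 2/3.
At the top of the loop, the minimum-contact condition is Mg = Mv_top²/r, so v_top² = gr.
With ω = v/R, the kinetic energy at speed v is ½(1+k)Mv² = (5/6)Mv².
Energy conservation from release (height h) to the top (height 2r): Mgh = Mg(2r) + (5/6)M·gr.
Thus h_min = 2r + (1+k)r/2 = r(2 + 1.667/2) = 0.716 × 2.833 ≈ 2.03 m.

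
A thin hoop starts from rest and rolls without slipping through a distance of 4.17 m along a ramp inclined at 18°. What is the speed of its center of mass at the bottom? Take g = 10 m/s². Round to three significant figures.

The moment of inertia is MR², giving k ≡ I/(MR²) = 1.
Since it rolls without slipping, ω = v/R and KE = ½Mv² + ½Iω² = ½(1+k)Mv² = Mv².
The vertical drop is h = L sinθ = 4.17 × sin18° = 1.289 m.
Energy conservation: Mgh = Mv², so v = √(2gh/(1+k)) = √(2 × 10 × 1.289 / 2) ≈ 3.59 m/s.

v ≈ 3.59 m/s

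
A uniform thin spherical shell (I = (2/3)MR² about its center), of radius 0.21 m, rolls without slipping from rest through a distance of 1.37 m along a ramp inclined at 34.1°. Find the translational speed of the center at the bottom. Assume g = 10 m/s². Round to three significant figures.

Here I = (2/3)MR², so the shape factor k = I/(MR²) = 2/3.
Rolling without slipping gives ω = v/R, so the total kinetic energy is ½Mv² + ½Iω² = ½(1+k)Mv² = (5/6)Mv².
The vertical drop is h = L sinθ = 1.37 × sin34.1° = 0.7681 m.
Energy conservation: Mgh = (5/6)Mv², so v = √(2gh/(1+k)) = √(2 × 10 × 0.7681 / 1.667) ≈ 3.04 m/s.

v ≈ 3.04 m/s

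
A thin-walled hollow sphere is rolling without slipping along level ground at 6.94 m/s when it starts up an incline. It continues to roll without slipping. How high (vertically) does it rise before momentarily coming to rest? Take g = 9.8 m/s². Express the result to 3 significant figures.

For this body I = (2/3)MR², i.e. k = I/(MR²) = 2/3.
The rolling condition ω = v/R makes the rotational term ½I(v/R)² = ½kMv², so KE_total = ½(1+k)Mv² = (5/6)Mv².
At the top the kinetic energy is zero, so (5/6)Mv₀² = Mgh.
Thus h = (1+k)v₀²/(2g) = 1.667 × 6.94² / (2 × 9.8) ≈ 4.10 m.

h ≈ 4.10 m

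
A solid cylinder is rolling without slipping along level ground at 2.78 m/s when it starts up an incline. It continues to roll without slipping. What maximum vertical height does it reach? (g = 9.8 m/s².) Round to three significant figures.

h ≈ 0.591 m

Here I = (1/2)MR², so the shape factor k = I/(MR²) = 0.5.
Since it rolls without slipping, ω = v/R and KE = ½Mv² + ½Iω² = ½(1+k)Mv² = (3/4)Mv².
At the top the kinetic energy is zero, so (3/4)Mv₀² = Mgh.
Thus h = (1+k)v₀²/(2g) = 1.5 × 2.78² / (2 × 9.8) ≈ 0.591 m.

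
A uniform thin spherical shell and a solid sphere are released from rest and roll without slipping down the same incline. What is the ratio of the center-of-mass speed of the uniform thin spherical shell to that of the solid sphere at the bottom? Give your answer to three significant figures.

v_ratio ≈ 0.917

Each satisfies Mgh = ½(1+k)Mv² with k = I/(MR²), so v ∝ 1/√(1+k).
For the uniform thin spherical shell k = 2/3; for the solid sphere k = 0.4.
v₁/v₂ = √((1+k₂)/(1+k₁)) = √(1.4/1.667) ≈ 0.917.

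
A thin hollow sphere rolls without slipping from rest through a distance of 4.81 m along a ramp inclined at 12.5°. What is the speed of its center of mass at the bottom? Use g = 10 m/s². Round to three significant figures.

The moment of inertia is (2/3)MR², giving k ≡ I/(MR²) = 2/3.
Rolling without slipping gives ω = v/R, so the total kinetic energy is ½Mv² + ½Iω² = ½(1+k)Mv² = (5/6)Mv².
The vertical drop is h = L sinθ = 4.81 × sin12.5° = 1.041 m.
Setting Mgh = (5/6)Mv² gives v = √(2gh/(1+k)) = √(2·10·1.041/1.667) ≈ 3.53 m/s.

v ≈ 3.53 m/s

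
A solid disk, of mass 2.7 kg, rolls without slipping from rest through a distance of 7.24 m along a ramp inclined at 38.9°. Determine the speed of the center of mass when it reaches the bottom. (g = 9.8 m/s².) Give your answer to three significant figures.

With I = (1/2)MR², the ratio k = I/(MR²) is 0.5.
Rolling without slipping gives ω = v/R, so the total kinetic energy is ½Mv² + ½Iω² = ½(1+k)Mv² = (3/4)Mv².
The vertical drop is h = L sinθ = 7.24 × sin38.9° = 4.546 m.
Energy conservation: Mgh = (3/4)Mv², so v = √(2gh/(1+k)) = √(2 × 9.8 × 4.546 / 1.5) ≈ 7.71 m/s.

v ≈ 7.71 m/s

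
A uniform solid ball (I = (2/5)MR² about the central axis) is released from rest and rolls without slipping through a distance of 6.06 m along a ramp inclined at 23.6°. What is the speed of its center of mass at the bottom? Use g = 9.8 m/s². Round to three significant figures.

v ≈ 5.83 m/s

With I = (2/5)MR², the ratio k = I/(MR²) is 0.4.
The rolling condition ω = v/R makes the rotational term ½I(v/R)² = ½kMv², so KE_total = ½(1+k)Mv² = (7/10)Mv².
The vertical drop is h = L sinθ = 6.06 × sin23.6° = 2.426 m.
Setting Mgh = (7/10)Mv² gives v = √(2gh/(1+k)) = √(2·9.8·2.426/1.4) ≈ 5.83 m/s.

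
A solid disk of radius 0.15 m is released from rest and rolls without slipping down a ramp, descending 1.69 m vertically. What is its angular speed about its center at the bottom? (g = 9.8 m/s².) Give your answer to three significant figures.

ω ≈ 31.3 rad/s

The moment of inertia is (1/2)MR², giving k ≡ I/(MR²) = 0.5.
Rolling without slipping gives ω = v/R, so the total kinetic energy is ½Mv² + ½Iω² = ½(1+k)Mv² = (3/4)Mv².
Energy conservation Mgh = ½(1+k)Mv² gives v = √(2gh/(1+k)) = √(2 × 9.8 × 1.69 / 1.5) = 4.699 m/s.
Then ω = v/R = 4.699 / 0.15 ≈ 31.3 rad/s.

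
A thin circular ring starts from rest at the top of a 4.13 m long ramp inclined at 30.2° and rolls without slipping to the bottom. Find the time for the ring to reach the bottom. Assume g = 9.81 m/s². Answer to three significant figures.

Here I = MR², so the shape factor k = I/(MR²) = 1.
Newton's second law down the slope: Mg sinθ − f = Ma. The torque equation fR = Iα (with α = a/R) gives f = kMa.
Hence a = g sinθ/(1+k) = 9.81×sin30.2°/2 = 2.467 m/s².
Starting from rest, L = ½at², so t = √(2L/a) = √(2×4.13/2.467) ≈ 1.83 s.

t ≈ 1.83 s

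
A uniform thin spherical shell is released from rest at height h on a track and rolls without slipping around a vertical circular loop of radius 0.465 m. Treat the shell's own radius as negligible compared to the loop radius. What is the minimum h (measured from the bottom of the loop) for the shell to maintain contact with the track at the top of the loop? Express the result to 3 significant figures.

Here I = (2/3)MR², so the shape factor k = I/(MR²) = 2/3.
At the top, contact is just lost when gravity alone supplies the centripetal force: Mg = Mv_top²/r, i.e. v_top² = gr.
With ω = v/R, the kinetic energy at speed v is ½(1+k)Mv² = (5/6)Mv².
Energy conservation from release (height h) to the top (height 2r): Mgh = Mg(2r) + (5/6)M·gr.
Thus h_min = 2r + (1+k)r/2 = r(2 + 1.667/2) = 0.465 × 2.833 ≈ 1.32 m.

h_min ≈ 1.32 m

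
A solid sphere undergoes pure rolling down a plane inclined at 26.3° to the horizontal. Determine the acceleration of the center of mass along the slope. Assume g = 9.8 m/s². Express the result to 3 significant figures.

a ≈ 3.10 m/s²

The moment of inertia is (2/5)MR², giving k ≡ I/(MR²) = 0.4.
Along the incline Mg sinθ − f = Ma, and torque about the center fR = Iα = kMR²(a/R) gives f = kMa.
Eliminating f: Mg sinθ = (1+k)Ma, so a = g sinθ/(1+k) = 9.8 × sin26.3° / 1.4 ≈ 3.10 m/s².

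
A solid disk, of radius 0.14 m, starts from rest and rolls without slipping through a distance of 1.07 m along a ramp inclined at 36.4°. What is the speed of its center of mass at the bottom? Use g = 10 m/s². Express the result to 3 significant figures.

With I = (1/2)MR², the ratio k = I/(MR²) is 0.5.
Pure rolling means v = ωR; then KE = ½Mv² + ½I(v/R)² = ½(1+k)Mv² = (3/4)Mv².
The vertical drop is h = L sinθ = 1.07 × sin36.4° = 0.635 m.
Energy conservation: Mgh = (3/4)Mv², so v = √(2gh/(1+k)) = √(2 × 10 × 0.635 / 1.5) ≈ 2.91 m/s.

v ≈ 2.91 m/s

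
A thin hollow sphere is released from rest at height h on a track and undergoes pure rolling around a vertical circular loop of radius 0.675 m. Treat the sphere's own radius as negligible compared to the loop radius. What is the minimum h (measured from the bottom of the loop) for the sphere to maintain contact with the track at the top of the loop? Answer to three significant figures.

With I = (2/3)MR², the ratio k = I/(MR²) is 2/3.
At the top, contact is just lost when gravity alone supplies the centripetal force: Mg = Mv_top²/r, i.e. v_top² = gr.
With ω = v/R, the kinetic energy at speed v is ½(1+k)Mv² = (5/6)Mv².
Energy conservation from release (height h) to the top (height 2r): Mgh = Mg(2r) + (5/6)M·gr.
Thus h_min = 2r + (1+k)r/2 = r(2 + 1.667/2) = 0.675 × 2.833 ≈ 1.91 m.

h_min ≈ 1.91 m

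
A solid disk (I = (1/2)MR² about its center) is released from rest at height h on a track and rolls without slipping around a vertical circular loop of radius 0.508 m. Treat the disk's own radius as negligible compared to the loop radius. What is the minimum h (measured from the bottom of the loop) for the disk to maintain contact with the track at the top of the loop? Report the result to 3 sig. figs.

h_min ≈ 1.40 m

Here I = (1/2)MR², so the shape factor k = I/(MR²) = 0.5.
At the top of the loop, the minimum-contact condition is Mg = Mv_top²/r, so v_top² = gr.
With ω = v/R, the kinetic energy at speed v is ½(1+k)Mv² = (3/4)Mv².
Energy conservation from release (height h) to the top (height 2r): Mgh = Mg(2r) + (3/4)M·gr.
Thus h_min = 2r + (1+k)r/2 = r(2 + 1.5/2) = 0.508 × 2.75 ≈ 1.40 m.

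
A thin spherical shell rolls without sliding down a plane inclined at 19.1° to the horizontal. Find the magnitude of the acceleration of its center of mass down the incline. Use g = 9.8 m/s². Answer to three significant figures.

The moment of inertia is (2/3)MR², giving k ≡ I/(MR²) = 2/3.
Along the incline Mg sinθ − f = Ma, and torque about the center fR = Iα = kMR²(a/R) gives f = kMa.
Eliminating f: Mg sinθ = (1+k)Ma, so a = g sinθ/(1+k) = 9.8 × sin19.1° / 1.667 ≈ 1.92 m/s².

a ≈ 1.92 m/s²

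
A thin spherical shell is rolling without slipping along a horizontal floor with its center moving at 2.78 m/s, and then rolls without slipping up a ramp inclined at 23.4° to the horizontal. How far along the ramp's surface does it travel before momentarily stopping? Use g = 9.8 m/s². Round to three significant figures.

d ≈ 1.65 m

For this body I = (2/3)MR², i.e. k = I/(MR²) = 2/3.
Pure rolling means v = ωR; then KE = ½Mv² + ½I(v/R)² = ½(1+k)Mv² = (5/6)Mv².
Setting this equal to Mgh gives the vertical rise h = (1+k)v₀²/(2g) = 1.667×2.78²/(2×9.8) = 0.6572 m.
Along the incline, d = h/sinθ = 0.6572/sin23.4° ≈ 1.65 m.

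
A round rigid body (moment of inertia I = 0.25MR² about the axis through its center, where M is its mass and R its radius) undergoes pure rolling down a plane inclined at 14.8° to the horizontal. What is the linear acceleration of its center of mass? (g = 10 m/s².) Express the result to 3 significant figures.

With I = 0.25MR², the ratio k = I/(MR²) is 0.25.
Along the incline Mg sinθ − f = Ma, and torque about the center fR = Iα = kMR²(a/R) gives f = kMa.
Eliminating f: Mg sinθ = (1+k)Ma, so a = g sinθ/(1+k) = 10 × sin14.8° / 1.25 ≈ 2.04 m/s².

a ≈ 2.04 m/s²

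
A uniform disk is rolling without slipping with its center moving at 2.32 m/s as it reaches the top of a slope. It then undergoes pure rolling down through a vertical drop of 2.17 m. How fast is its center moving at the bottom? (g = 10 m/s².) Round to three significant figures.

For this body I = (1/2)MR², i.e. k = I/(MR²) = 0.5.
Since it rolls without slipping, ω = v/R and KE = ½Mv² + ½Iω² = ½(1+k)Mv² = (3/4)Mv².
Conserving energy between top and bottom: (3/4)Mv² = (3/4)Mv₀² + Mgh, hence v² = v₀² + 2gh/(1+k).
v = √(2.32² + 2×10×2.17/1.5) = √34.32 ≈ 5.86 m/s.

v ≈ 5.86 m/s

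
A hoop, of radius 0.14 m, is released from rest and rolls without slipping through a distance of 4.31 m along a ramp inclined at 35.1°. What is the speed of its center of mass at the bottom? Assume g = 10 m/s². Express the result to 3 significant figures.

v ≈ 4.98 m/s

Here I = MR², so the shape factor k = I/(MR²) = 1.
The rolling condition ω = v/R makes the rotational term ½I(v/R)² = ½kMv², so KE_total = ½(1+k)Mv² = Mv².
The vertical drop is h = L sinθ = 4.31 × sin35.1° = 2.478 m.
Setting Mgh = Mv² gives v = √(2gh/(1+k)) = √(2·10·2.478/2) ≈ 4.98 m/s.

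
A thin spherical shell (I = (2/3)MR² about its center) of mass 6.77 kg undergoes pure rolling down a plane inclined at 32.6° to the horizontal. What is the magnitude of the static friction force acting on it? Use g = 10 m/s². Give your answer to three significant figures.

f ≈ 14.6 N

With I = (2/3)MR², the ratio k = I/(MR²) is 2/3.
Along the incline Mg sinθ − f = Ma, and torque about the center fR = Iα = kMR²(a/R) gives f = kMa.
Combining, a = g sinθ/(1+k) and f = kMa = kMg sinθ/(1+k).
f = (2/3) × 6.77 × 10 × sin32.6° / 1.667 ≈ 14.6 N.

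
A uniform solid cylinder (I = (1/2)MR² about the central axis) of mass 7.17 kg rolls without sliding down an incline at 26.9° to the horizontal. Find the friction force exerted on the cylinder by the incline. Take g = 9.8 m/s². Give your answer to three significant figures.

f ≈ 10.6 N

For this body I = (1/2)MR², i.e. k = I/(MR²) = 0.5.
Along the incline Mg sinθ − f = Ma, and torque about the center fR = Iα = kMR²(a/R) gives f = kMa.
Combining, a = g sinθ/(1+k) and f = kMa = kMg sinθ/(1+k).
f = 0.5 × 7.17 × 9.8 × sin26.9° / 1.5 ≈ 10.6 N.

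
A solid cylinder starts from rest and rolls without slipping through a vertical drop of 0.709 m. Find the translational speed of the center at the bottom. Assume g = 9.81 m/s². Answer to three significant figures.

Here I = (1/2)MR², so the shape factor k = I/(MR²) = 0.5.
Since it rolls without slipping, ω = v/R and KE = ½Mv² + ½Iω² = ½(1+k)Mv² = (3/4)Mv².
Setting Mgh = (3/4)Mv² gives v = √(2gh/(1+k)) = √(2·9.81·0.709/1.5) ≈ 3.05 m/s.

v ≈ 3.05 m/s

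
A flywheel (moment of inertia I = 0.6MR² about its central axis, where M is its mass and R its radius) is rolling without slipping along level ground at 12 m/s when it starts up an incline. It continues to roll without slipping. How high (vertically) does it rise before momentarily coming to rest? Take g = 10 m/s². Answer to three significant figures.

Here I = 0.6MR², so the shape factor k = I/(MR²) = 0.6.
Pure rolling means v = ωR; then KE = ½Mv² + ½I(v/R)² = ½(1+k)Mv² = (4/5)Mv².
All of this converts to potential energy at the highest point: (4/5)Mv₀² = Mgh.
Thus h = (1+k)v₀²/(2g) = 1.6 × 12² / (2 × 10) ≈ 11.5 m.

h ≈ 11.5 m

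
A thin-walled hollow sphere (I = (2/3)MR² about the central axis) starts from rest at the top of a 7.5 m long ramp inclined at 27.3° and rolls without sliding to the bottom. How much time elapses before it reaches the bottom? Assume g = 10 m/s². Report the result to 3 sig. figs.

For this body I = (2/3)MR², i.e. k = I/(MR²) = 2/3.
Newton's second law down the slope: Mg sinθ − f = Ma. The torque equation fR = Iα (with α = a/R) gives f = kMa.
Hence a = g sinθ/(1+k) = 10×sin27.3°/1.667 = 2.752 m/s².
Starting from rest, L = ½at², so t = √(2L/a) = √(2×7.5/2.752) ≈ 2.33 s.

t ≈ 2.33 s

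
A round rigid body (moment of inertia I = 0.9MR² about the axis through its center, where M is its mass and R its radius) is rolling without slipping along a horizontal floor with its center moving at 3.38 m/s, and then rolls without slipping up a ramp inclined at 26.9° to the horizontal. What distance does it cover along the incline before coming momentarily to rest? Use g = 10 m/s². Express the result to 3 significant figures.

Here I = 0.9MR², so the shape factor k = I/(MR²) = 0.9.
Pure rolling means v = ωR; then KE = ½Mv² + ½I(v/R)² = ½(1+k)Mv² = (19/20)Mv².
Setting this equal to Mgh gives the vertical rise h = (1+k)v₀²/(2g) = 1.9×3.38²/(2×10) = 1.085 m.
The distance along the slope is d = h/sinθ = 1.085/sin26.9° ≈ 2.40 m.

d ≈ 2.40 m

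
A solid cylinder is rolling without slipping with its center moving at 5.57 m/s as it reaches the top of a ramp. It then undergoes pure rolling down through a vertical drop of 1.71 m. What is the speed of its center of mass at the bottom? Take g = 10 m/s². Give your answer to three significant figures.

Here I = (1/2)MR², so the shape factor k = I/(MR²) = 0.5.
Since it rolls without slipping, ω = v/R and KE = ½Mv² + ½Iω² = ½(1+k)Mv² = (3/4)Mv².
Conserving energy between top and bottom: (3/4)Mv² = (3/4)Mv₀² + Mgh, hence v² = v₀² + 2gh/(1+k).
v = √(5.57² + 2×10×1.71/1.5) = √53.82 ≈ 7.34 m/s.

v ≈ 7.34 m/s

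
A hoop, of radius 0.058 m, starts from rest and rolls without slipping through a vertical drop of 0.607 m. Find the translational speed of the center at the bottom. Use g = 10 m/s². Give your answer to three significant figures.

For this body I = MR², i.e. k = I/(MR²) = 1.
Rolling without slipping gives ω = v/R, so the total kinetic energy is ½Mv² + ½Iω² = ½(1+k)Mv² = Mv².
Setting Mgh = Mv² gives v = √(2gh/(1+k)) = √(2·10·0.607/2) ≈ 2.46 m/s.

v ≈ 2.46 m/s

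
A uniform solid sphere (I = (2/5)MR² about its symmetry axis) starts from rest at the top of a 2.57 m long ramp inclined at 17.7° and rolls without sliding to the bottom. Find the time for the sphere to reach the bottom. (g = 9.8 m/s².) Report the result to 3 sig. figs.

t ≈ 1.55 s

For this body I = (2/5)MR², i.e. k = I/(MR²) = 0.4.
Newton's second law down the slope: Mg sinθ − f = Ma. The torque equation fR = Iα (with α = a/R) gives f = kMa.
Hence a = g sinθ/(1+k) = 9.8×sin17.7°/1.4 = 2.128 m/s².
Starting from rest, L = ½at², so t = √(2L/a) = √(2×2.57/2.128) ≈ 1.55 s.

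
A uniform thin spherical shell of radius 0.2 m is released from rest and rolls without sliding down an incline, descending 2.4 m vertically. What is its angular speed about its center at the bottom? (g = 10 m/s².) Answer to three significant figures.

With I = (2/3)MR², the ratio k = I/(MR²) is 2/3.
Since it rolls without slipping, ω = v/R and KE = ½Mv² + ½Iω² = ½(1+k)Mv² = (5/6)Mv².
Energy conservation Mgh = ½(1+k)Mv² gives v = √(2gh/(1+k)) = √(2 × 10 × 2.4 / 1.667) = 5.367 m/s.
The angular speed follows from ω = v/R = 5.367/0.2 ≈ 26.8 rad/s.

ω ≈ 26.8 rad/s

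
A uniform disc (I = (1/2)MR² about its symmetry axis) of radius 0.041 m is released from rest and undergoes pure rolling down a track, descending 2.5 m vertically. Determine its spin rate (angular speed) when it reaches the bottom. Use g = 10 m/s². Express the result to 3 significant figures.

The moment of inertia is (1/2)MR², giving k ≡ I/(MR²) = 0.5.
Pure rolling means v = ωR; then KE = ½Mv² + ½I(v/R)² = ½(1+k)Mv² = (3/4)Mv².
Energy conservation Mgh = ½(1+k)Mv² gives v = √(2gh/(1+k)) = √(2 × 10 × 2.5 / 1.5) = 5.774 m/s.
Then ω = v/R = 5.774 / 0.041 ≈ 141 rad/s.

ω ≈ 141 rad/s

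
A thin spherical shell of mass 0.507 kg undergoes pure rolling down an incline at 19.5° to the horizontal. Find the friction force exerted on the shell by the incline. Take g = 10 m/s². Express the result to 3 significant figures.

For this body I = (2/3)MR², i.e. k = I/(MR²) = 2/3.
Newton's second law down the slope: Mg sinθ − f = Ma. The torque equation fR = Iα (with α = a/R) gives f = kMa.
Combining, a = g sinθ/(1+k) and f = kMa = kMg sinθ/(1+k).
f = (2/3) × 0.507 × 10 × sin19.5° / 1.667 ≈ 0.677 N.

f ≈ 0.677 N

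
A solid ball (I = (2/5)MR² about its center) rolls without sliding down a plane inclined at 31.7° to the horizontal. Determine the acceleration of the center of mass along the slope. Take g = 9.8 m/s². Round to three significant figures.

a ≈ 3.68 m/s²

For this body I = (2/5)MR², i.e. k = I/(MR²) = 0.4.
Translational: Mg sinθ − f = Ma. Rotational about the CM: fR = Iα = kMRa, so f = kMa.
Eliminating f: Mg sinθ = (1+k)Ma, so a = g sinθ/(1+k) = 9.8 × sin31.7° / 1.4 ≈ 3.68 m/s².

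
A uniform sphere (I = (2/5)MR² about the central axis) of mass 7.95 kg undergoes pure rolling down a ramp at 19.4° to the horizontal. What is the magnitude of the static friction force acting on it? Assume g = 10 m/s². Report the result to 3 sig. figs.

f ≈ 7.54 N

The moment of inertia is (2/5)MR², giving k ≡ I/(MR²) = 0.4.
Along the incline Mg sinθ − f = Ma, and torque about the center fR = Iα = kMR²(a/R) gives f = kMa.
Combining, a = g sinθ/(1+k) and f = kMa = kMg sinθ/(1+k).
f = 0.4 × 7.95 × 10 × sin19.4° / 1.4 ≈ 7.54 N.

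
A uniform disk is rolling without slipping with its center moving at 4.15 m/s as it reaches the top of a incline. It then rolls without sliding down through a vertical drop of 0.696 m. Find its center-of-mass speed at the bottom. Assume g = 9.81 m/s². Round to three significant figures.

v ≈ 5.13 m/s

For this body I = (1/2)MR², i.e. k = I/(MR²) = 0.5.
Pure rolling means v = ωR; then KE = ½Mv² + ½I(v/R)² = ½(1+k)Mv² = (3/4)Mv².
Energy conservation: (3/4)Mv₀² + Mgh = (3/4)Mv², so v² = v₀² + 2gh/(1+k).
v = √(4.15² + 2×9.81×0.696/1.5) = √26.33 ≈ 5.13 m/s.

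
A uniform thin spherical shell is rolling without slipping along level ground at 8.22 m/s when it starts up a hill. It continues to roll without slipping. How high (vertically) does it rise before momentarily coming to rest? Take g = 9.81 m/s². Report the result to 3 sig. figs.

h ≈ 5.74 m

The moment of inertia is (2/3)MR², giving k ≡ I/(MR²) = 2/3.
Rolling without slipping gives ω = v/R, so the total kinetic energy is ½Mv² + ½Iω² = ½(1+k)Mv² = (5/6)Mv².
All of this converts to potential energy at the highest point: (5/6)Mv₀² = Mgh.
Thus h = (1+k)v₀²/(2g) = 1.667 × 8.22² / (2 × 9.81) ≈ 5.74 m.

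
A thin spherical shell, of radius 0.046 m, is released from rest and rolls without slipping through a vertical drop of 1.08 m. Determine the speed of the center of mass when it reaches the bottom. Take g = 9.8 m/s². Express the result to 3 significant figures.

Here I = (2/3)MR², so the shape factor k = I/(MR²) = 2/3.
Rolling without slipping gives ω = v/R, so the total kinetic energy is ½Mv² + ½Iω² = ½(1+k)Mv² = (5/6)Mv².
Energy conservation: Mgh = (5/6)Mv², so v = √(2gh/(1+k)) = √(2 × 9.8 × 1.08 / 1.667) ≈ 3.56 m/s.

v ≈ 3.56 m/s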